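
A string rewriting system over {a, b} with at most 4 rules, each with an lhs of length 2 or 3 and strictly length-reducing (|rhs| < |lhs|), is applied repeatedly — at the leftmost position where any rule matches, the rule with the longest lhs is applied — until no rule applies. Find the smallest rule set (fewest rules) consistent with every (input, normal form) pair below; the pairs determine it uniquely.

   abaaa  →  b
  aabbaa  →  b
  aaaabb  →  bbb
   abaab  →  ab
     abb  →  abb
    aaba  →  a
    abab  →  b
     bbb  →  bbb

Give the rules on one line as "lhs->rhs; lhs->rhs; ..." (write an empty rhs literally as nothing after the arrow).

  | abaaa => aa => b
  | aabbaa => bbbaa => bbaa => baa => aa => b
  | aaaabb => baabb => aabb => bbb
  | abaab => ab

aa->b; aba->; ba->a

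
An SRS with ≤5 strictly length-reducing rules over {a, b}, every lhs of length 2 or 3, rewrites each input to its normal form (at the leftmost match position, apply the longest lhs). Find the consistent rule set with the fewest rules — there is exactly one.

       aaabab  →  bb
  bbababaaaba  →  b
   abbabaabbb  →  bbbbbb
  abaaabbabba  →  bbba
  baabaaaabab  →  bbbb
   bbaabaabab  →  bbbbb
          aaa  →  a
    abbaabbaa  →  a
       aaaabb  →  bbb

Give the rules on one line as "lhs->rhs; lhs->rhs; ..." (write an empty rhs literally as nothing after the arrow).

  | aaabab => abab => aab => bb
  | bbababaaaba => babaaaba => aaaba => aba => aa => b
  | abbabaabbb => ababaabbb => aabaabbb => bbaabbb => bbbbbb
  | abaaabbabba => aaaabbabba => aabbabba => bbbabba => bbba

aa->b; aaa->a; ab->a; bab->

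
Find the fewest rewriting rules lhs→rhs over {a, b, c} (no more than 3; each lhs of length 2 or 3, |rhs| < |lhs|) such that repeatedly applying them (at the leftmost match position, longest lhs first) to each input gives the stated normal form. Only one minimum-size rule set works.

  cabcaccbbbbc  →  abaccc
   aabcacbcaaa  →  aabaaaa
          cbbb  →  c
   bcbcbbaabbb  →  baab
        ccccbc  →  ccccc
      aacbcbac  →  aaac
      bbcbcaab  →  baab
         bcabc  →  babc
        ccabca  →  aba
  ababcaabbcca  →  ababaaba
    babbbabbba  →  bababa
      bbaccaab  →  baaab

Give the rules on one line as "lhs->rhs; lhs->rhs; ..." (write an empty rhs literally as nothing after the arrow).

  | cabcaccbbbbc => abcaccbbbbc => abaccbbbbc => abaccbbbc => abaccbbc => abaccbc => abaccc
  | aabcacbcaaa => aabacbcaaa => aabaccaaa => aabacaaa => aabaaaa
  | cbbb => cbb => cb => c
  | bcbcbbaabbb => bccbbaabbb => bccbaabbb => bccaabbb => bcaabbb => baabbb => baabb => baab

bb->b; ca->a; cb->c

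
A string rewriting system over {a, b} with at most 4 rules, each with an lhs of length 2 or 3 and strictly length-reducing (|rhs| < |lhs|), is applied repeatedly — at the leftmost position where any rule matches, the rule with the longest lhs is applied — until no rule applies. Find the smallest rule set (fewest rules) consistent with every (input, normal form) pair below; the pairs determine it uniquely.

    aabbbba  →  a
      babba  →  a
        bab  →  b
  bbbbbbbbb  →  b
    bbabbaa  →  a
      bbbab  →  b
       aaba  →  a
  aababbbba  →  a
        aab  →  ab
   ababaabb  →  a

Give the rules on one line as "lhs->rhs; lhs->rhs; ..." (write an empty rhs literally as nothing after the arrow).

aa->a; ba->; bb->

  | aabbbba => abbbba => abba => aa => a
  | babba => bba => a
  | bab => b
  | bbbbbbbbb => bbbbbbb => bbbbb => bbb => b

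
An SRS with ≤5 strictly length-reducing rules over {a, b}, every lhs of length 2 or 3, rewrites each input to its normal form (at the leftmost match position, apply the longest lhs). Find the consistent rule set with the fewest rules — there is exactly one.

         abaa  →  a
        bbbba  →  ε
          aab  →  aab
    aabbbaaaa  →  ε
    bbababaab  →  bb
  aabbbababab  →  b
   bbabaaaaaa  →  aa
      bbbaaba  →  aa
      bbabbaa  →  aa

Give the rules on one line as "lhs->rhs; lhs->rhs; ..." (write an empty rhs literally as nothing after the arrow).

  | abaa => a
  | bbbba => ba => ε
  | aab
  | aabbbaaaa => aaaaaa => aaa => ε

aaa->; ba->; baa->; bbb->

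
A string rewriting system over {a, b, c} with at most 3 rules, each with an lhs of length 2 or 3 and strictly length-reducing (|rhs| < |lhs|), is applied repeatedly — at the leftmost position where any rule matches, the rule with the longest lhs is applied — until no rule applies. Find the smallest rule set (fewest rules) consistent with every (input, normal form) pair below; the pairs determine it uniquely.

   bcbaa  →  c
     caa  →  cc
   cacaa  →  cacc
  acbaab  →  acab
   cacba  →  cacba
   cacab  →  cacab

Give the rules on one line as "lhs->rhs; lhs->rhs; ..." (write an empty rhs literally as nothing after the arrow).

  | bcbaa => abaa => abc => aa => c
  | caa => cc
  | cacaa => cacc
  | acbaab => acbcb => acab

aa->c; bc->a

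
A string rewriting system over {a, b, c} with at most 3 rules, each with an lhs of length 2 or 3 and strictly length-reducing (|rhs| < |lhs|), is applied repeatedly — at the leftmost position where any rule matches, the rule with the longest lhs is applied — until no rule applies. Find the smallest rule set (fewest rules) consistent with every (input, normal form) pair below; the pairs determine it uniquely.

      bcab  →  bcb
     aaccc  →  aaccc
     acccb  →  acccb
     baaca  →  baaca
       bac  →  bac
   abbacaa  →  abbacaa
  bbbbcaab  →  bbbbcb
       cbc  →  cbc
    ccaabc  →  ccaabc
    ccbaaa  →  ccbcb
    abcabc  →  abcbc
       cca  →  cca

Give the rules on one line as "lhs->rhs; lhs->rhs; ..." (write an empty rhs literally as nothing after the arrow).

aaa->cb; bca->bc

  | bcab => bcb
  | aaccc
  | acccb
  | baaca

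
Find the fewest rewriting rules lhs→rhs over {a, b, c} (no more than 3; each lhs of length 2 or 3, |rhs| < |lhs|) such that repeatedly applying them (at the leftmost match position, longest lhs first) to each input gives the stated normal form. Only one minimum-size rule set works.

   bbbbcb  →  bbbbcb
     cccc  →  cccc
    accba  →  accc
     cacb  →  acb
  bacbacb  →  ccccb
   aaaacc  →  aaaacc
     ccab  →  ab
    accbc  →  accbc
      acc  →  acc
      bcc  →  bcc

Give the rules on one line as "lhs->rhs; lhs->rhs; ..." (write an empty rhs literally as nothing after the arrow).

ba->c; ca->a

  | bbbbcb
  | cccc
  | accba => accc
  | cacb => acb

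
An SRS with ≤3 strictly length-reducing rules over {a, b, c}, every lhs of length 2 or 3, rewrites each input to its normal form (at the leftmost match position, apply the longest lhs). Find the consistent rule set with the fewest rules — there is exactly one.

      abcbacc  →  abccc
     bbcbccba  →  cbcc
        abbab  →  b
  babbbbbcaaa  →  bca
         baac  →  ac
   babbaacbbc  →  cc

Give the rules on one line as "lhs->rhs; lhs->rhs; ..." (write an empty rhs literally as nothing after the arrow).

  | abcbacc => abccc
  | bbcbccba => cbccba => cbcc
  | abbab => aab => b
  | babbbbbcaaa => bbbbbcaaa => bbbcaaa => bcaaa => bca

aa->; ba->; bb->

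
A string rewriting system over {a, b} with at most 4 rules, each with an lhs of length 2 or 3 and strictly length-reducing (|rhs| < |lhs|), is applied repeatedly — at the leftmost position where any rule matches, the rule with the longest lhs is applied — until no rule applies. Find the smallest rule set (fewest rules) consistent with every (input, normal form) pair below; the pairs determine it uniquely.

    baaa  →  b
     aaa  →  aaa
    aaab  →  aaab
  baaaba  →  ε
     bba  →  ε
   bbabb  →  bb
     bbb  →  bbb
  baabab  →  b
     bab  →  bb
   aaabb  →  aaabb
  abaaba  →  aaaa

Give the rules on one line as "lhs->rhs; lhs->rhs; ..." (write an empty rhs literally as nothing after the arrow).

  | baaa => baa => ba => b
  | aaa
  | aaab
  | baaaba => baaba => baba => bba => ε

aba->aa; ba->b; bba->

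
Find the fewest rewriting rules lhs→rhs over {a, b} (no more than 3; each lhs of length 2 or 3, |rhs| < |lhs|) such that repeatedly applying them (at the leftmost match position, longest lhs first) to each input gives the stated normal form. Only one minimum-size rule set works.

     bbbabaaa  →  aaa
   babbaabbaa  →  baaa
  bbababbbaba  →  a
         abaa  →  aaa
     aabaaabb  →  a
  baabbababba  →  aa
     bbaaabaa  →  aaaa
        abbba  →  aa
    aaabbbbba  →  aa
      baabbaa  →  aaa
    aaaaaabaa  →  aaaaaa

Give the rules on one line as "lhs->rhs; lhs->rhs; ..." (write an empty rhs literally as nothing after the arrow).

  | bbbabaaa => ababaaa => aabaaa => aaa
  | babbaabbaa => babaabbaa => baaabbaa => babaa => baaa
  | bbababbbaba => aababbbaba => abbbaba => abbaba => ababa => aaba => a
  | abaa => aaa

aab->; ab->a; bb->a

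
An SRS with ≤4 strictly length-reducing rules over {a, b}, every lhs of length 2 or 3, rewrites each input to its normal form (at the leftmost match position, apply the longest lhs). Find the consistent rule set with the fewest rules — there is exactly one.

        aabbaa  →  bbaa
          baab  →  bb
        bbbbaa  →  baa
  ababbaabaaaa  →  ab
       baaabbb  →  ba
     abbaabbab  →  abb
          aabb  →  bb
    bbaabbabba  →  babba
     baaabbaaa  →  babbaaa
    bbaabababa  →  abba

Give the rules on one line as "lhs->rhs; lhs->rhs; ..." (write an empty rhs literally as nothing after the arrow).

aab->b; aba->ab; bbb->

  | aabbaa => bbaa
  | baab => bb
  | bbbbaa => baa
  | ababbaabaaaa => abbbaabaaaa => aaabaaaa => abaaaa => abaaa => abaa => aba => ab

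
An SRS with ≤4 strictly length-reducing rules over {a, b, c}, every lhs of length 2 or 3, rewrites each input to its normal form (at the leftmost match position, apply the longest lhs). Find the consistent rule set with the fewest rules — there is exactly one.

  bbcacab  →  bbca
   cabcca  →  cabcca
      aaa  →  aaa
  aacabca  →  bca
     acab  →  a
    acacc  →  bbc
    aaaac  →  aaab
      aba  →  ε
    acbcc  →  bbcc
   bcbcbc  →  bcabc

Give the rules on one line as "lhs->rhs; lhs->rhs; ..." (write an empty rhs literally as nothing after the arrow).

aba->; ac->b; bab->a; cbc->ca

  | bbcacab => bbcbab => bbca
  | cabcca
  | aaa
  | aacabca => ababca => bca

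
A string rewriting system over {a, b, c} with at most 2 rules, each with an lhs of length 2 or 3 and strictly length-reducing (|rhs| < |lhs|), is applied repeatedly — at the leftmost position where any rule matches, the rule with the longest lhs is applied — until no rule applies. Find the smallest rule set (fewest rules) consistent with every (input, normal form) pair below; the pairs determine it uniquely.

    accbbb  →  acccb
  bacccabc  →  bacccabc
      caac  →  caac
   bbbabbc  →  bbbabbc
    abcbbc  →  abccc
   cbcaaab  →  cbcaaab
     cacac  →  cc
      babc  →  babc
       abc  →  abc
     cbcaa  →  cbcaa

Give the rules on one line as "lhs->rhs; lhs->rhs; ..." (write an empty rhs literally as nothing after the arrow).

  | accbbb => acccb
  | bacccabc
  | caac
  | bbbabbc

aca->; cbb->cc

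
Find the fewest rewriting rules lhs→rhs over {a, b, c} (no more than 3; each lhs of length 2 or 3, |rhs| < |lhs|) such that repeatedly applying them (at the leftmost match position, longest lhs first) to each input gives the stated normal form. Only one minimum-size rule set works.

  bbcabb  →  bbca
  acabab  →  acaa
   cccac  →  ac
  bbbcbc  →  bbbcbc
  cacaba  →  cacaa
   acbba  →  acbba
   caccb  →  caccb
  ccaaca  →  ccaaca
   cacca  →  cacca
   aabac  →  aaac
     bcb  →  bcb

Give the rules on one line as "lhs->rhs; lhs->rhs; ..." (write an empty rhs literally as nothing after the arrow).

  | bbcabb => bbcab => bbca
  | acabab => acaab => acaa
  | cccac => ac
  | bbbcbc

ab->a; ccc->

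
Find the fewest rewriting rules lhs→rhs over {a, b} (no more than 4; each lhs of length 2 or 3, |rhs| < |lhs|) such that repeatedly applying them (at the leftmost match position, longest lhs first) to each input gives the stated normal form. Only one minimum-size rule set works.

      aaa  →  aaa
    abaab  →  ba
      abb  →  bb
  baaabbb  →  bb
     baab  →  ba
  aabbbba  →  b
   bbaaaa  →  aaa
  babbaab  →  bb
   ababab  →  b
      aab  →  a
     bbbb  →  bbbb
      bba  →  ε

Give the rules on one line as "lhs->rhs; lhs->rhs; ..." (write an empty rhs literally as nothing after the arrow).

  | aaa
  | abaab => baab => ba
  | abb => bb
  | baaabbb => baabb => bab => bb

aab->a; ab->b; bba->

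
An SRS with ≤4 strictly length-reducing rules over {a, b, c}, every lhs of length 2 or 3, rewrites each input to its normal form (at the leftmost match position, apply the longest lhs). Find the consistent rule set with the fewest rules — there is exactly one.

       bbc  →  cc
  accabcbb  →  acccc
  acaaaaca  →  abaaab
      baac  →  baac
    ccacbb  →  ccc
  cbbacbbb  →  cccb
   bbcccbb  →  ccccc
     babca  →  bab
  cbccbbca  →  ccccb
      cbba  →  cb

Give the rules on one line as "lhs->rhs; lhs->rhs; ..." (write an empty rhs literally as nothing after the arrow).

bb->c; bc->c; ca->b

  | bbc => cc
  | accabcbb => acbbcbb => acccbb => acccc
  | acaaaaca => abaaaca => abaaab
  | baac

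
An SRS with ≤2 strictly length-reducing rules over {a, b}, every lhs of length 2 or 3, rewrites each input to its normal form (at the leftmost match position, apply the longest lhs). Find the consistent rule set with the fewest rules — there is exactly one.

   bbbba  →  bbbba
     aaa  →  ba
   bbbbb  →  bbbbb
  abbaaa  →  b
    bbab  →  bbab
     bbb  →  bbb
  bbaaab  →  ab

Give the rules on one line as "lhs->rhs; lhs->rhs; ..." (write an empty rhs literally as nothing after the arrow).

  | bbbba
  | aaa => ba
  | bbbbb
  | abbaaa => abaa => aa => b

aa->b; baa->a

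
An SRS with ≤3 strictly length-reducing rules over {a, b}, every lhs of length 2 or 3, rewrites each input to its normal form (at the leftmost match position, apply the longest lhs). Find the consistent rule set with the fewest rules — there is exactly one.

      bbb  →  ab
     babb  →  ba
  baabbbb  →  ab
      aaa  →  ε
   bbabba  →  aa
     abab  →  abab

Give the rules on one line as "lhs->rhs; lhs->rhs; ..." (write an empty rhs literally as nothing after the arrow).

  | bbb => ab
  | babb => ba
  | baabbbb => baaabb => bbb => ab
  | aaa => ε

aaa->; bb->; bbb->ab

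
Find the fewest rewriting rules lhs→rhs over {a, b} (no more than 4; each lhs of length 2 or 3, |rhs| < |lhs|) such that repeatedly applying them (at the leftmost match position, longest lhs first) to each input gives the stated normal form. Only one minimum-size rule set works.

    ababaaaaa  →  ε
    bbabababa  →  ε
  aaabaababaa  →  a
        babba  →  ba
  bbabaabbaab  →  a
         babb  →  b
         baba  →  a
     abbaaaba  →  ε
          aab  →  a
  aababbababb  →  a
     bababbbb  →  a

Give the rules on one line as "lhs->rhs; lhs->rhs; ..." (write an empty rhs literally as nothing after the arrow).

aa->; aab->a; ab->a; bab->

  | ababaaaaa => aabaaaaa => aaaaaa => aaaa => aa => ε
  | bbabababa => bababa => aba => aa => ε
  | aaabaababaa => abaababaa => aaababaa => ababaa => aabaa => aaa => a
  | babba => ba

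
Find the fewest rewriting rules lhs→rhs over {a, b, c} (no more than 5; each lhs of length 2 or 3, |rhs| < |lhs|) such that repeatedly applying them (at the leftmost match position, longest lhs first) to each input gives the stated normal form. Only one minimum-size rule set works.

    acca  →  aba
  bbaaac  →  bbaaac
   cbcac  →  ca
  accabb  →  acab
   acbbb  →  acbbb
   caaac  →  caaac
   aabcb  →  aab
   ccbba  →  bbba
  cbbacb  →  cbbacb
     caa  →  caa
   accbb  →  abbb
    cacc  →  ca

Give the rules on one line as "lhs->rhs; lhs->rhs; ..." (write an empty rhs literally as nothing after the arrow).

  | acca => aba
  | bbaaac
  | cbcac => cac => ca
  | accabb => ababb => acab

bab->ca; bc->; cac->ca; cc->b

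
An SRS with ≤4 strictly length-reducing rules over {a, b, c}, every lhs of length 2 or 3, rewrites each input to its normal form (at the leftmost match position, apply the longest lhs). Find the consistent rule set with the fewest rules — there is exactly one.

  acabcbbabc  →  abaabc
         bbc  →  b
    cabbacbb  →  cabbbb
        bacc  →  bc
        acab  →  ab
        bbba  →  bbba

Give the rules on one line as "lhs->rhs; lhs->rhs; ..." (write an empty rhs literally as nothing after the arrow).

  | acabcbbabc => abcbbabc => abaabc
  | bbc => b
  | cabbacbb => cabbbb
  | bacc => bc

ac->; bbc->b; cbb->a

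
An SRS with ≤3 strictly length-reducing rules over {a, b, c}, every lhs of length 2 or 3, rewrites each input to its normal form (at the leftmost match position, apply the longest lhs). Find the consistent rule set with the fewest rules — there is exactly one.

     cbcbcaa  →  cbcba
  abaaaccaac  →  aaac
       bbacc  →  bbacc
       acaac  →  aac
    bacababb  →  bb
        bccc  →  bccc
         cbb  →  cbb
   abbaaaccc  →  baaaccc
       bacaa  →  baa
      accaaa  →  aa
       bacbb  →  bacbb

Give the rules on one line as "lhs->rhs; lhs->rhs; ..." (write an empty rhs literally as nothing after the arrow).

ab->; ca->

  | cbcbcaa => cbcba
  | abaaaccaac => aaaccaac => aaacac => aaac
  | bbacc
  | acaac => aac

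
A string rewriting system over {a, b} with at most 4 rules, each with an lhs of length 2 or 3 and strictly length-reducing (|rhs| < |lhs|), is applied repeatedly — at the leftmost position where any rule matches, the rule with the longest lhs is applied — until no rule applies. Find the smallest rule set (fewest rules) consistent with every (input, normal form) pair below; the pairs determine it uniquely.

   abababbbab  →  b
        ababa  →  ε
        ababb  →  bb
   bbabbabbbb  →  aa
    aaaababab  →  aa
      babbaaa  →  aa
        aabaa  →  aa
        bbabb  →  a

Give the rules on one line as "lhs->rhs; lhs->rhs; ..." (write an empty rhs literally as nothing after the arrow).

  | abababbbab => babbbab => abbab => abab => b
  | ababa => ba => ε
  | ababb => bb
  | bbabbabbbb => bababbbb => aabbbb => aabbb => aabb => aab => aa

ab->a; aba->; ba->; bab->a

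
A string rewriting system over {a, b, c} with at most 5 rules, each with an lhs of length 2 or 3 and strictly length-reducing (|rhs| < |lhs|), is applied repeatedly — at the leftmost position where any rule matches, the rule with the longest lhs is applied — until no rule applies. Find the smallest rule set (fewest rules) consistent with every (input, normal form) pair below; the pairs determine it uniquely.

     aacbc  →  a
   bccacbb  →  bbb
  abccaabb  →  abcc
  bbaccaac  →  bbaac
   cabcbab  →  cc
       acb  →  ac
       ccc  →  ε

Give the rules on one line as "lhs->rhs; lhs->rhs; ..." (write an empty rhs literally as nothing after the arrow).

acc->; ca->c; cb->c; ccc->

  | aacbc => aacc => a
  | bccacbb => bcccbb => bbb
  | abccaabb => abccabb => abccbb => abccb => abcc
  | bbaccaac => bbaac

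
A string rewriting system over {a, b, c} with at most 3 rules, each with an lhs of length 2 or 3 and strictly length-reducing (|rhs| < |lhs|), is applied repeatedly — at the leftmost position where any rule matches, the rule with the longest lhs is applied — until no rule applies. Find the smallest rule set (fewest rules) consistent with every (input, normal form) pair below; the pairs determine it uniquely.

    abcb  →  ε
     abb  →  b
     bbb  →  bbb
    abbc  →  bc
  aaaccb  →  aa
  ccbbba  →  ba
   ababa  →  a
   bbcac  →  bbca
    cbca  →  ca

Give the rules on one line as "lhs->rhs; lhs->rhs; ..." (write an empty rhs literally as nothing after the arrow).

  | abcb => cb => ε
  | abb => b
  | bbb
  | abbc => bc

ab->; ac->a; cb->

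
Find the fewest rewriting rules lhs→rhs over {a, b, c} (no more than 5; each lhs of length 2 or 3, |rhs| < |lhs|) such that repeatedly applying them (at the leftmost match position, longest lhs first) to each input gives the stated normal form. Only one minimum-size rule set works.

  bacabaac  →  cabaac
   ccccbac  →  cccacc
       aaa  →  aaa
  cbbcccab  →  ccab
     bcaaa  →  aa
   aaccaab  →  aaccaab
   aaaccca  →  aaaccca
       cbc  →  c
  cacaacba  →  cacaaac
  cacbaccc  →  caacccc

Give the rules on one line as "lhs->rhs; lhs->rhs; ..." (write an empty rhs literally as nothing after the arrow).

  | bacabaac => cabaac
  | ccccbac => cccacc
  | aaa
  | cbbcccab => cbccab => ccab

bac->c; bc->; bca->; cba->ac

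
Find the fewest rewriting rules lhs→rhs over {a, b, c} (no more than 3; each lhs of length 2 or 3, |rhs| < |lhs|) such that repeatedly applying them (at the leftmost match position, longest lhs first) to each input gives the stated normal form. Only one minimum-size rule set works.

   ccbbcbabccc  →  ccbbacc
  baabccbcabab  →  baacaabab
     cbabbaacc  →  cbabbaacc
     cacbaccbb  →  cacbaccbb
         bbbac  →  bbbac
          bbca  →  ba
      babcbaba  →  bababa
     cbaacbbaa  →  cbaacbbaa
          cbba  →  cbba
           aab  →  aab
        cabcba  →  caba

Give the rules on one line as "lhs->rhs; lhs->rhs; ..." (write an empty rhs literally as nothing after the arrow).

bc->; cbc->ca

  | ccbbcbabccc => ccbbabccc => ccbbacc
  | baabccbcabab => baacbcabab => baacaabab
  | cbabbaacc
  | cacbaccbb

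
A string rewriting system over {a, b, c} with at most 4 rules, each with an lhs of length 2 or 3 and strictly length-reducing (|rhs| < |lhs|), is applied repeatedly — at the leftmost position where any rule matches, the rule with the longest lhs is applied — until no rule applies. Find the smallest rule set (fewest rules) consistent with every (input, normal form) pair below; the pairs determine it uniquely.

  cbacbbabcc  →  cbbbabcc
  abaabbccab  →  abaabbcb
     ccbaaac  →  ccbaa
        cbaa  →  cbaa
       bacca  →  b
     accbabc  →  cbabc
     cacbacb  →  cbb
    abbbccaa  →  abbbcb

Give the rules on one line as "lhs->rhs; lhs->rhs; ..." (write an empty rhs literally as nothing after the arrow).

  | cbacbbabcc => cbbbabcc
  | abaabbccab => abaabbcb
  | ccbaaac => ccbaa
  | cbaa

ac->; ca->; caa->b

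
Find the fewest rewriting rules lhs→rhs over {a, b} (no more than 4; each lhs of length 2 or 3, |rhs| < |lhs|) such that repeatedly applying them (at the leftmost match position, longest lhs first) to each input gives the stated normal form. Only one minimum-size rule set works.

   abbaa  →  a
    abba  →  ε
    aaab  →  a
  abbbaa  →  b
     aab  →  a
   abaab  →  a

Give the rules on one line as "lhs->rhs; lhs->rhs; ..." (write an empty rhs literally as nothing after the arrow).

  | abbaa => baa => a
  | abba => ba => ε
  | aaab => bb => a
  | abbbaa => bbaa => aaa => b

aaa->b; ab->; ba->; bb->a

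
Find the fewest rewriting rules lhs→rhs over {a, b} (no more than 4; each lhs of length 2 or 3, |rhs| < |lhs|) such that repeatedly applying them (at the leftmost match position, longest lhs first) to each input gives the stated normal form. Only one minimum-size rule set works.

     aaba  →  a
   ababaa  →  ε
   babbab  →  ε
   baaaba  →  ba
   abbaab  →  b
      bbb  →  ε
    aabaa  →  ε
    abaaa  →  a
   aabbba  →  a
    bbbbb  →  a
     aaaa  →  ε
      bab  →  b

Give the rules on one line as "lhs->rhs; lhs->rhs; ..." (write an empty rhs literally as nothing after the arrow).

  | aaba => aaa => a
  | ababaa => abaa => aa => ε
  | babbab => bbab => aab => aa => ε
  | baaaba => baba => ba

aa->; aab->aa; ab->; bb->a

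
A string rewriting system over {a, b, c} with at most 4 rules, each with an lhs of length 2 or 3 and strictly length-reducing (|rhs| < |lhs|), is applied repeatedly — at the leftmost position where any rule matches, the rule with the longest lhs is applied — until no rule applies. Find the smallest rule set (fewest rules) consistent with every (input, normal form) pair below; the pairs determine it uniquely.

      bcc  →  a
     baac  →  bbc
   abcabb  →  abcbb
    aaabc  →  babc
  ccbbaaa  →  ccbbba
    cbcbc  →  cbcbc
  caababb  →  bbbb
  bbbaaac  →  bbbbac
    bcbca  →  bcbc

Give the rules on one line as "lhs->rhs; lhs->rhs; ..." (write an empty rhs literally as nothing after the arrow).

  | bcc => a
  | baac => bbc
  | abcabb => abcbb
  | aaabc => babc

aa->b; bcc->a; ca->c; cba->bb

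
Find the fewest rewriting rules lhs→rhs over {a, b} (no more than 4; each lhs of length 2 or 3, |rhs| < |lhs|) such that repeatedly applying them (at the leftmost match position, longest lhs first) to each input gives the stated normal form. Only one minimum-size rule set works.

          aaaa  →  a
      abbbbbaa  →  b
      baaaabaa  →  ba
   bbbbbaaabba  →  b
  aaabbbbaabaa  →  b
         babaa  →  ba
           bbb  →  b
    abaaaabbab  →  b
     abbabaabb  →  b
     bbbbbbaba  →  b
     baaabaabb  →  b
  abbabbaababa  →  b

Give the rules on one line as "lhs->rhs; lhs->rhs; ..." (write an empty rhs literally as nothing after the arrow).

aa->a; ab->; bb->b; bba->bb

  | aaaa => aaa => aa => a
  | abbbbbaa => bbbbaa => bbbaa => bbaa => bba => bb => b
  | baaaabaa => baaabaa => baabaa => babaa => baa => ba
  | bbbbbaaabba => bbbbaaabba => bbbaaabba => bbaaabba => bbaabba => bbabba => bbbba => bbba => bba => bb => b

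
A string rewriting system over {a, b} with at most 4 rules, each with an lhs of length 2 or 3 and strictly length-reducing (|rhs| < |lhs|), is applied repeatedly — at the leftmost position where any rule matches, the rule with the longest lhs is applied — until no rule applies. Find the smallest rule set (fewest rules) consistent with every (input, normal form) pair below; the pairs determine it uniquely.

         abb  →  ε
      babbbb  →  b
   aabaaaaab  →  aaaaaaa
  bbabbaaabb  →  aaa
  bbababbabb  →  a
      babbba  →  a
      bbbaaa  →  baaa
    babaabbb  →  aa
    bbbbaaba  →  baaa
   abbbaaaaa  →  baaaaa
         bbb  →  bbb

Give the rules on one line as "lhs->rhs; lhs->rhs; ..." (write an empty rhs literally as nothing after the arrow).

ab->a; abb->; bab->a; bba->ba

  | abb => ε
  | babbbb => abbb => b
  | aabaaaaab => aaaaaaab => aaaaaaa
  | bbabbaaabb => babbaaabb => abaaabb => aaaabb => aaa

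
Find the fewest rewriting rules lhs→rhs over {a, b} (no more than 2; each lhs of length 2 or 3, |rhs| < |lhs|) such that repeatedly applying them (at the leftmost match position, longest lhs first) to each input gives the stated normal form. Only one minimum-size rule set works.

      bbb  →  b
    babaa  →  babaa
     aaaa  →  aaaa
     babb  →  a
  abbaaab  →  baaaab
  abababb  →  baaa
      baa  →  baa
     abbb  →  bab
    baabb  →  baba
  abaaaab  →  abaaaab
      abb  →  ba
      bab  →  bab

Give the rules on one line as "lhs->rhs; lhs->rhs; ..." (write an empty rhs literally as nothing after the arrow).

abb->ba; bb->

  | bbb => b
  | babaa
  | aaaa
  | babb => bba => a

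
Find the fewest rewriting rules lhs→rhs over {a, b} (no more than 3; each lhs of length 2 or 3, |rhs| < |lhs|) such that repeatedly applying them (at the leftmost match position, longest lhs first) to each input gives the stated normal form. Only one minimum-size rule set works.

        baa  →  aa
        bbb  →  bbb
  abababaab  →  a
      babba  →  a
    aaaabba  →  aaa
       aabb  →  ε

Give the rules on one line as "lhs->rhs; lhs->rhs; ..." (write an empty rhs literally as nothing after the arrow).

ab->; ba->a

  | baa => aa
  | bbb
  | abababaab => ababaab => abaab => aab => a
  | babba => abba => ba => a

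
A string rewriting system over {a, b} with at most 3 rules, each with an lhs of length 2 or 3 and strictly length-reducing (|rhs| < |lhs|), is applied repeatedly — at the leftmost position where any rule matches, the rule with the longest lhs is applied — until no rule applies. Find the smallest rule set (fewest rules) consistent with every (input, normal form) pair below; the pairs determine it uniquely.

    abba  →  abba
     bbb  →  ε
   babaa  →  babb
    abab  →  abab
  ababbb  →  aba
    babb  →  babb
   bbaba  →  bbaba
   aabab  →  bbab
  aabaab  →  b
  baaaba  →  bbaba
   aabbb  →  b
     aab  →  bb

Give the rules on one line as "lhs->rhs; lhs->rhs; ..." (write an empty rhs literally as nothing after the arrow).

aa->b; bbb->

  | abba
  | bbb => ε
  | babaa => babb
  | abab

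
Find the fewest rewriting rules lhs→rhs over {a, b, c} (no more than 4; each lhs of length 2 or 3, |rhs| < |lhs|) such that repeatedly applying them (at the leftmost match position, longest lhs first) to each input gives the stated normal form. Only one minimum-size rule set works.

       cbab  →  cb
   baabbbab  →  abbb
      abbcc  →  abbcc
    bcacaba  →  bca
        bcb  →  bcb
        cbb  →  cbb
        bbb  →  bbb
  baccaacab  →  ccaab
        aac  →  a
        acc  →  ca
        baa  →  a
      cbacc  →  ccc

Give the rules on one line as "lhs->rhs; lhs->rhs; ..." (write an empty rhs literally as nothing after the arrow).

ac->; acc->ca; ba->

  | cbab => cb
  | baabbbab => abbbab => abbb
  | abbcc
  | bcacaba => bcaba => bca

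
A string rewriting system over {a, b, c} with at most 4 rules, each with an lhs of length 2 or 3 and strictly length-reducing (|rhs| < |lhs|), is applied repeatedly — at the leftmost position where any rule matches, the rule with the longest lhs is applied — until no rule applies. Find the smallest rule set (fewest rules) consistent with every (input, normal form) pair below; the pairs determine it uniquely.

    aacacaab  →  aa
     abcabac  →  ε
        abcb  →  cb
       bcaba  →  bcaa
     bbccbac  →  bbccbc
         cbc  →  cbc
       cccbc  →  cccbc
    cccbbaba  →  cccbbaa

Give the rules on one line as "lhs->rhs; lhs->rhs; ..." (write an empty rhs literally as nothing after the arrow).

  | aacacaab => acacaab => cacaab => aab => aa
  | abcabac => acabac => cabac => caac => cac => ε
  | abcb => acb => cb
  | bcaba => bcaa

ab->a; ac->c; cac->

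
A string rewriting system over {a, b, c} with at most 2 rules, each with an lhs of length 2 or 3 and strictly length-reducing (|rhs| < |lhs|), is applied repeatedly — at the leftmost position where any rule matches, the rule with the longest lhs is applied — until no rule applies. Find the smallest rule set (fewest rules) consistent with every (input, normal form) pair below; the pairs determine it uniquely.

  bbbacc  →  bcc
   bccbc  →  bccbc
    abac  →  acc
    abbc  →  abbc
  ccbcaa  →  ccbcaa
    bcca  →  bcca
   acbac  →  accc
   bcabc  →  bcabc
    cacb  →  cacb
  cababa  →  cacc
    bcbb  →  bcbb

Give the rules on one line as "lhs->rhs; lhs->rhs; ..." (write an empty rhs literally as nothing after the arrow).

  | bbbacc => bcc
  | bccbc
  | abac => acc
  | abbc

ba->c; bba->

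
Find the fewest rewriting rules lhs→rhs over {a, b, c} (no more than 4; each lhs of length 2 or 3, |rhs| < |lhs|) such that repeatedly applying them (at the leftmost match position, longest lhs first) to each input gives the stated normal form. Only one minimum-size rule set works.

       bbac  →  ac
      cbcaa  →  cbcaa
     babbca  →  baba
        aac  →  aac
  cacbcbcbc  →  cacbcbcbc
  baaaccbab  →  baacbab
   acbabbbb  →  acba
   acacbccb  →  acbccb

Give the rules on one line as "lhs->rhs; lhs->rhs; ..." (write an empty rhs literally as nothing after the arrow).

  | bbac => ac
  | cbcaa
  | babbca => baba
  | aac

aca->a; acc->c; bb->; bbc->b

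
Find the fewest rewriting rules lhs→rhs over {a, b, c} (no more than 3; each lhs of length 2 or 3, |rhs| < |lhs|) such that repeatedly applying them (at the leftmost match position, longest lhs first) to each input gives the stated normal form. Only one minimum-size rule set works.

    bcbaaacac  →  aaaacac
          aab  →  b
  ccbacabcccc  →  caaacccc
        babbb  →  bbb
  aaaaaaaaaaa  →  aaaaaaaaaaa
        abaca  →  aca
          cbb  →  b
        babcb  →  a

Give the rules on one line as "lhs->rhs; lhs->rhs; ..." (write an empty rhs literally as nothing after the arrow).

ab->b; ba->a; cb->a

  | bcbaaacac => baaaacac => aaaacac
  | aab => ab => b
  | ccbacabcccc => caacabcccc => caacbcccc => caaacccc
  | babbb => abbb => bbb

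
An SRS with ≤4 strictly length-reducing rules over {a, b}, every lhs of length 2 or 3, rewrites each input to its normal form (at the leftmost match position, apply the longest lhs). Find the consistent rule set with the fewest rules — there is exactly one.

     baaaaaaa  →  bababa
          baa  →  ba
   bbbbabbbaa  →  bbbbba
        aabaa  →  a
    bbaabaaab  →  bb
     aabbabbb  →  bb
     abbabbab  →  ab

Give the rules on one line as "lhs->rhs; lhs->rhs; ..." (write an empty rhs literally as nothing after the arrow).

aa->a; aaa->ab; aab->; abb->

  | baaaaaaa => babaaaa => bababa
  | baa => ba
  | bbbbabbbaa => bbbbbaa => bbbbba
  | aabaa => aa => a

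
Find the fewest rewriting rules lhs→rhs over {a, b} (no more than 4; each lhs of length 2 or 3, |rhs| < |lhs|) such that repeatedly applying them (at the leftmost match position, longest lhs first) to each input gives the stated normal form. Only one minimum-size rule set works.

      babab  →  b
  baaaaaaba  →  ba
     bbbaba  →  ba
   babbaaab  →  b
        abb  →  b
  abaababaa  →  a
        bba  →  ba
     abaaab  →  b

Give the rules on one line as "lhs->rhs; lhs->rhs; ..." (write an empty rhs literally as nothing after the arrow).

  | babab => bbab => bab => bb => b
  | baaaaaaba => aaaaaba => aaaaba => aaaba => aaba => aba => ba
  | bbbaba => bbaba => baba => bba => ba
  | babbaaab => bbbaaab => bbaaab => baaab => aab => ab => b

ab->b; baa->a; bb->b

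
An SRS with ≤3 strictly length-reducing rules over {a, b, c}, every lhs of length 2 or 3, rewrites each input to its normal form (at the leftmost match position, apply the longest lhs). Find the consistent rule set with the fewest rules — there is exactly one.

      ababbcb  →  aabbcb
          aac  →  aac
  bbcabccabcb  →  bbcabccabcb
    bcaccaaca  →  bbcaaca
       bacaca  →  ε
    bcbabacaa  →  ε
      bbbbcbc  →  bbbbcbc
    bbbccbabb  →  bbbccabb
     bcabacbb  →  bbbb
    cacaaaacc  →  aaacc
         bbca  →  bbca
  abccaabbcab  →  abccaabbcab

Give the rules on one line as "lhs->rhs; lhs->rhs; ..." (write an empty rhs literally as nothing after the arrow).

  | ababbcb => aabbcb
  | aac
  | bbcabccabcb
  | bcaccaaca => bbcaaca

ba->; bab->ab; cac->b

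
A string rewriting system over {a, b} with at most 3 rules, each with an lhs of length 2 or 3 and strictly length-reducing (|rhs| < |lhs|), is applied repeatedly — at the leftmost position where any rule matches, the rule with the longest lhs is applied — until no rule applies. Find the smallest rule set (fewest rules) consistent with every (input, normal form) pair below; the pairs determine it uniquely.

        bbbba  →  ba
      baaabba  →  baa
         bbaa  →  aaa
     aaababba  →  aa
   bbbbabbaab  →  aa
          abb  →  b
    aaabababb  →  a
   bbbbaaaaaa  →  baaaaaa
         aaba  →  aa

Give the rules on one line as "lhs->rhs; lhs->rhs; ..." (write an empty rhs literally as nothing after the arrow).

  | bbbba => abba => ba
  | baaabba => baaba => baa
  | bbaa => aaa
  | aaababba => aaabba => aaba => aa

ab->; bb->a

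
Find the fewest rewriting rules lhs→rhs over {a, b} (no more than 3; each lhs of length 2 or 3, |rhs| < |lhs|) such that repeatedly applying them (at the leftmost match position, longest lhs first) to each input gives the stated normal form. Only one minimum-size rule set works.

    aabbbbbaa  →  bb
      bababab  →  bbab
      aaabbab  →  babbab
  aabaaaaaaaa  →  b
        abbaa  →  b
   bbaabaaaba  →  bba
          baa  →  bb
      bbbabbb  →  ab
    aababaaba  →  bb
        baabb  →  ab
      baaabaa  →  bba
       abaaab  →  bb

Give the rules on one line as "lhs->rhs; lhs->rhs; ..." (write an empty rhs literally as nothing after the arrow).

aa->b; aba->; bbb->a

  | aabbbbbaa => bbbbbbaa => abbbaa => aaaa => baa => bb
  | bababab => bbab
  | aaabbab => babbab
  | aabaaaaaaaa => bbaaaaaaaa => bbbaaaaaa => aaaaaaa => baaaaa => bbaaa => bbba => aa => b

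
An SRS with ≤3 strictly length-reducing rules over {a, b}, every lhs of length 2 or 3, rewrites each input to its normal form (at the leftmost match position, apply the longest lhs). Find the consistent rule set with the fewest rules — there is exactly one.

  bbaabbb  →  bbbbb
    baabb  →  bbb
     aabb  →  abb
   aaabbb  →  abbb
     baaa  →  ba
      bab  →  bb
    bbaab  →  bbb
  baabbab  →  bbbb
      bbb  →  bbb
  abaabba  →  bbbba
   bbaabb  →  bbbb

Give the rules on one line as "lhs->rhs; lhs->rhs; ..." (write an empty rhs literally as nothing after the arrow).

aa->a; aba->bb; bab->bb

  | bbaabbb => bbabbb => bbbbb
  | baabb => babb => bbb
  | aabb => abb
  | aaabbb => aabbb => abbb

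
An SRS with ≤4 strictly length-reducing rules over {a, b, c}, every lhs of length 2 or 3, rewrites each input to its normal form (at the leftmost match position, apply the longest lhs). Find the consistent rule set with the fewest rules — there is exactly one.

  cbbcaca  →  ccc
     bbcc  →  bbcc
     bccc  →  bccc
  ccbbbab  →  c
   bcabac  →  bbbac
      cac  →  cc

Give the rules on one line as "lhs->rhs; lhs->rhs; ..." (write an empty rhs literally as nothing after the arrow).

  | cbbcaca => cbcaca => ccaca => ccca => ccc
  | bbcc
  | bccc
  | ccbbbab => ccbbab => ccbab => ccab => cbb => cb => c

ca->c; cab->bb; cb->c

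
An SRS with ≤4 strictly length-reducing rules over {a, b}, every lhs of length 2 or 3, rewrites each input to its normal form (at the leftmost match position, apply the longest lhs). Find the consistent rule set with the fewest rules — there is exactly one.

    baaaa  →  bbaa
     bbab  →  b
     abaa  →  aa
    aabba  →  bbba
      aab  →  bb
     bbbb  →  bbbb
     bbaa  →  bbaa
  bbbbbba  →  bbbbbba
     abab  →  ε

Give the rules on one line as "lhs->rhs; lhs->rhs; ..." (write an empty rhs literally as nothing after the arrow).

aaa->ba; aab->bb; ab->; bab->

  | baaaa => bbaa
  | bbab => b
  | abaa => aa
  | aabba => bbba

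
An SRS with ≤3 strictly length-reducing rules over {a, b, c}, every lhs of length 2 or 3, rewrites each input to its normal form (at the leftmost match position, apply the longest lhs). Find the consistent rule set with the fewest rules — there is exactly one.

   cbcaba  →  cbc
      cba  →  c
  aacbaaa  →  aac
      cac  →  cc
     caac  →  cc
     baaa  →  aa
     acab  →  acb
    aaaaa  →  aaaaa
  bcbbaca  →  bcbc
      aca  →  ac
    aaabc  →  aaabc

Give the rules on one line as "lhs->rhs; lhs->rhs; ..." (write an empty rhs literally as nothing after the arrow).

ba->; ca->c

  | cbcaba => cbcba => cbc
  | cba => c
  | aacbaaa => aacaa => aaca => aac
  | cac => cc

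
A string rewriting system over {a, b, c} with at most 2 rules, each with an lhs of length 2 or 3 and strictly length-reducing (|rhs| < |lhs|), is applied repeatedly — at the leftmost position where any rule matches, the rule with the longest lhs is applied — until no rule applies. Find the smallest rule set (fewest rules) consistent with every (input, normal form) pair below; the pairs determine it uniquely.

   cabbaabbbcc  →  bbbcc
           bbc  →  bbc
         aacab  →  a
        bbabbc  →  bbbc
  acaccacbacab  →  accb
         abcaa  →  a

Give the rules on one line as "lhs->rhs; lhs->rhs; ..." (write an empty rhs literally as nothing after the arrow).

  | cabbaabbbcc => bbaabbbcc => bbabbcc => bbbcc
  | bbc
  | aacab => aab => a
  | bbabbc => bbbc

ab->; ca->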